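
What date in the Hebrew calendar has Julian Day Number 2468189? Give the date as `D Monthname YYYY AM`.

13 Av 5805 AM

JDN 2468189 is 27 July 2045 in the Gregorian calendar.
In the Hebrew calendar that day is 13 Av 5805 AM.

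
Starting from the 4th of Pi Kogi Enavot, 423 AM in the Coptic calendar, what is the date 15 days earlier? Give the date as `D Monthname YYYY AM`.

Counting 15 days back from JDN 1979528 reaches JDN 1979513, which is 19 Mesori 423 AM.

19 Mesori 423 AM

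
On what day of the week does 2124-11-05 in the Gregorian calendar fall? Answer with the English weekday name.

JDN 2497144 mod 7 = 6, and JDN 0 was a Monday, so this is a Sunday.

Sunday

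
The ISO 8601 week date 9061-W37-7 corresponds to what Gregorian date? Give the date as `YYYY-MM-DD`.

ISO week 1 of 9061 is the week containing the first Thursday of 9061.
Week 37, day 7 (Sunday) lands on 9061-09-15.

9061-09-15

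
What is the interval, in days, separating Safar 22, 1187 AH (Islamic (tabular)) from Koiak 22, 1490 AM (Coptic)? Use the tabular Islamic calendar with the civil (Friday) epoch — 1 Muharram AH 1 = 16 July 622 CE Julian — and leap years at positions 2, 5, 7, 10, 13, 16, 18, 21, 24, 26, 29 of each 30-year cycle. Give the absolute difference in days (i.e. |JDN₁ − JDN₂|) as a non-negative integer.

228

JDN of the first date = 2368770.
JDN of the second date = 2368998.
|2368998 − 2368770| = 228.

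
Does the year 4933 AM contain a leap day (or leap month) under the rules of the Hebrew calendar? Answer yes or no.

Hebrew year 4933 is year 12 of its 19-year Metonic cycle; leap years are at positions 3, 6, 8, 11, 14, 17, 19, so it is a common year (12 months).

no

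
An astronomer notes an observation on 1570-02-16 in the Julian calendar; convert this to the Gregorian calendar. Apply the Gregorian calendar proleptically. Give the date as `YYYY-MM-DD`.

The Julian–Gregorian offset here is 10 days (Julian trailing).
16 February 1570 Julian + 10 days → 26 February 1570 Gregorian.

1570-02-26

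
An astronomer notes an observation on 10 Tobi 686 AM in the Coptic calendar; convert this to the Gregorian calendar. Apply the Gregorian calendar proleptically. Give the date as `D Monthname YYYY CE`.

10 January 970 CE

Both dates share Julian Day Number 2075355; in the Gregorian calendar that is 10 January 970 CE.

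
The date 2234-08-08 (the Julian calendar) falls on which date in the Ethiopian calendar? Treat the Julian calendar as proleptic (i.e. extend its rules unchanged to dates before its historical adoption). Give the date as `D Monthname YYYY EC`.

The source date corresponds to 23 August 2234 in the Gregorian calendar (JDN 2537246).
That day falls on 15 Nehase 2226 EC in the Ethiopian calendar.

15 Nehase 2226 EC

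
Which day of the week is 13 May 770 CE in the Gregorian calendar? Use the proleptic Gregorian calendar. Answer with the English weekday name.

Wednesday

2002429 ≡ 2 (mod 7); counting from Monday = 0 gives Wednesday.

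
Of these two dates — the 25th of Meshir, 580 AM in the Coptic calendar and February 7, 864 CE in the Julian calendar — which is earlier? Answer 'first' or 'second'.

The two dates have Julian Day Numbers 2036684 and 2036671 respectively.
Since 2036671 < 2036684, the second date comes first.

second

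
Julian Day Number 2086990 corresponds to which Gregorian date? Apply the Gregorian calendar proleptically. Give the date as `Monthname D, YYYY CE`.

November 19, 1001 CE

JDN 2451545 is 1 Jan 2000; 2086990 is −364555 days from there.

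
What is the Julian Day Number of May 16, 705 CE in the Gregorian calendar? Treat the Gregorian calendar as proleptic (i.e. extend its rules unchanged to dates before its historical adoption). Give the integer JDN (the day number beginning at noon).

1978691

JDN 2451545 is 1 January 2000 CE (Gregorian); the target day is −472854 days from there, so JDN = 1978691.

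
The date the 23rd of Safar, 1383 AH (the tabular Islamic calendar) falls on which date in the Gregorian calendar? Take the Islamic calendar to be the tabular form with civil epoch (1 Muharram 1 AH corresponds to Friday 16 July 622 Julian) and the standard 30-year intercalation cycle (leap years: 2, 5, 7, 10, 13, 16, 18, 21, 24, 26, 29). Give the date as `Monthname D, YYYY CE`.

Julian Day Number of the source date = 2438227.
Converting JDN 2438227 to the Gregorian calendar gives 16 July 1963 CE.

July 16, 1963 CE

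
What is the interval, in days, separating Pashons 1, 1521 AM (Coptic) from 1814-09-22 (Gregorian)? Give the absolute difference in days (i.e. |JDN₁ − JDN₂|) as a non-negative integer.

3424

JDN of the first date = 2380450.
JDN of the second date = 2383874.
|2383874 − 2380450| = 3424.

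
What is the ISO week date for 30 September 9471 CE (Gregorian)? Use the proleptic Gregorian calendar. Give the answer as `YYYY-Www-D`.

9471-W39-6

The weekday is Saturday (ISO weekday 6).
That Saturday belongs to ISO week 39 of ISO year 9471.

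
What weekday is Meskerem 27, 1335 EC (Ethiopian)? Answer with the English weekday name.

Tuesday

Equivalently 2 October 1342 Gregorian, JDN 2211490.
2211490 ≡ 1 (mod 7); counting from Monday = 0 gives Tuesday.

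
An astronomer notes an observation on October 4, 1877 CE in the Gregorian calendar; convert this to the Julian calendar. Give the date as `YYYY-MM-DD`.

For dates in this range the Gregorian date is 12 days ahead of the Julian.
4 October 1877 Gregorian − 12 days → 22 September 1877 Julian.

1877-09-22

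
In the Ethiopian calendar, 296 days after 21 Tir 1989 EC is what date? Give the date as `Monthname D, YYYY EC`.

Hidar 12, 1990 EC

Counting 296 days forward from JDN 2450478 reaches JDN 2450774, which is Hidar 12, 1990 EC.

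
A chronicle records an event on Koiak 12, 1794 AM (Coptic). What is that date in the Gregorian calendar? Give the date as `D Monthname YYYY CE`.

Julian Day Number of the source date = 2480024.
Converting JDN 2480024 to the Gregorian calendar gives 21 December 2077 CE.

21 December 2077 CE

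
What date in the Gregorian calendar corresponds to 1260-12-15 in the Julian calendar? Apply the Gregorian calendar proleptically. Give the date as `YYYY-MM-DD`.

At this point the Julian calendar is 7 days behind the Gregorian.
15 December 1260 Julian + 7 days → 22 December 1260 Gregorian.

1260-12-22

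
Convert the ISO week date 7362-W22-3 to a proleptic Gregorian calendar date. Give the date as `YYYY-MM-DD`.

7362-06-02

ISO week 1 of 7362 is the week containing the first Thursday of 7362.
Week 22, day 3 (Wednesday) lands on 7362-06-02.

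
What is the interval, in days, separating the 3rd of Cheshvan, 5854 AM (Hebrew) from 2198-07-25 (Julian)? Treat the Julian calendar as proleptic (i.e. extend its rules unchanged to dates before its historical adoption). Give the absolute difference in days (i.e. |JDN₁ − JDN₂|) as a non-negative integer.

JDN of the first date = 2485809.
JDN of the second date = 2524083.
|2524083 − 2485809| = 38274.

38274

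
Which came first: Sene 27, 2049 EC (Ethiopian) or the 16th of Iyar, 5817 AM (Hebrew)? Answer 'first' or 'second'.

second

First date → JDN 2472549; second date → JDN 2472504.
JDN 2472504 < JDN 2472549, so the second date is earlier.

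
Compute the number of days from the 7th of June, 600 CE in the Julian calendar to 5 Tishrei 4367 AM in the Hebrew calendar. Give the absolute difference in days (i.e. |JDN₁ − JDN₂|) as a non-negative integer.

First date → JDN 1940366; second date → JDN 1942654.
The interval is |1940366 − 1942654| = 2288 days.

2288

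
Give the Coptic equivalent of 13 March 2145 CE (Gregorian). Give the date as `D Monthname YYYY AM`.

Julian Day Number of the source date = 2504577.
Converting JDN 2504577 to the Coptic calendar gives 3 Paremhat 1861 AM.

3 Paremhat 1861 AM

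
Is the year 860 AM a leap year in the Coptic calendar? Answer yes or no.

no

860 mod 4 = 0; in the Coptic calendar a year is leap when year mod 4 = 3, so it is a common year.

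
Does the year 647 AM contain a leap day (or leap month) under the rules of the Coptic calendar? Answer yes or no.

yes

647 mod 4 = 3; in the Coptic calendar a year is leap when year mod 4 = 3, so it is a leap year.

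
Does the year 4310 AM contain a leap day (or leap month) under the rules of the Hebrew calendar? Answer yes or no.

Hebrew year 4310 is year 16 of its 19-year Metonic cycle; leap years are at positions 3, 6, 8, 11, 14, 17, 19, so it is a common year (12 months).

no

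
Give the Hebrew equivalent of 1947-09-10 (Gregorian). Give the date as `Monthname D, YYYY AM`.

Julian Day Number of the source date = 2432439.
Converting JDN 2432439 to the Hebrew calendar gives 25 Elul 5707 AM.

Elul 25, 5707 AM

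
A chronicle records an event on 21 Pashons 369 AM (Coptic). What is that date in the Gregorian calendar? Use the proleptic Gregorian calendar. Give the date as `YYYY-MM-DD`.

Both dates share Julian Day Number 1959702; in the Gregorian calendar that is 19 May 653 CE.

0653-05-19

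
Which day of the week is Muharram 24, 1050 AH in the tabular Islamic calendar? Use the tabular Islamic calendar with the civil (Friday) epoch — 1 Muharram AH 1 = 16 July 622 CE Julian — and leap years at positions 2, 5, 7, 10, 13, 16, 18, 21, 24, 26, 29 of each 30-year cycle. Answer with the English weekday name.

Equivalently 16 May 1640 Gregorian, JDN 2320194.
JDN 2320194 mod 7 = 2, and JDN 0 was a Monday, so this is a Wednesday.

Wednesday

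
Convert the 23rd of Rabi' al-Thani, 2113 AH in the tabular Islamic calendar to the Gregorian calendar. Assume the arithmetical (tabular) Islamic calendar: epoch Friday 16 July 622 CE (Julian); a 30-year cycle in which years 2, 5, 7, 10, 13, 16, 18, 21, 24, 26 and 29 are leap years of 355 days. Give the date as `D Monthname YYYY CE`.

Both dates share Julian Day Number 2696973; in the Gregorian calendar that is 17 December 2671 CE.

17 December 2671 CE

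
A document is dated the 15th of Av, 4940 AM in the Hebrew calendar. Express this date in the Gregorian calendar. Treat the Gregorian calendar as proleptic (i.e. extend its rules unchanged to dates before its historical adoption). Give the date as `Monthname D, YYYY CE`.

Both dates share Julian Day Number 2152273; in the Gregorian calendar that is 15 August 1180 CE.

August 15, 1180 CE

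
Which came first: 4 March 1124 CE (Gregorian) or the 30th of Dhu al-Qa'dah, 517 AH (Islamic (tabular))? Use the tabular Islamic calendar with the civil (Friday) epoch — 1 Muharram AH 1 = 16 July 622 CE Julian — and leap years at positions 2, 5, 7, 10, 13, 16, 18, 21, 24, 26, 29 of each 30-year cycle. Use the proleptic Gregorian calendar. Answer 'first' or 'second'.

The two dates have Julian Day Numbers 2131655 and 2131617 respectively.
Since 2131617 < 2131655, the second date comes first.

second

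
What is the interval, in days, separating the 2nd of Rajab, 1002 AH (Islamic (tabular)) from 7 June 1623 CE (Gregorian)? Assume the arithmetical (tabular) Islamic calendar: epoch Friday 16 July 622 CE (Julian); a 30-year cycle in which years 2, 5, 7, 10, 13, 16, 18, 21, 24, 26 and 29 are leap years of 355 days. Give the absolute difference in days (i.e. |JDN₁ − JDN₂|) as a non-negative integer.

JDN of the first date = 2303339.
JDN of the second date = 2314006.
|2314006 − 2303339| = 10667.

10667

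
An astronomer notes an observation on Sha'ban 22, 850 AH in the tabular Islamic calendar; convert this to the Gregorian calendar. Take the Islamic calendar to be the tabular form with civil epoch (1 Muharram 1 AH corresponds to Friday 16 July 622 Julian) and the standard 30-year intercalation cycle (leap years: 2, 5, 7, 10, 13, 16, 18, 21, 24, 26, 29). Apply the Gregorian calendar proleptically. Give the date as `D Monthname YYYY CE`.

21 November 1446 CE

Both dates share Julian Day Number 2249525; in the Gregorian calendar that is 21 November 1446 CE.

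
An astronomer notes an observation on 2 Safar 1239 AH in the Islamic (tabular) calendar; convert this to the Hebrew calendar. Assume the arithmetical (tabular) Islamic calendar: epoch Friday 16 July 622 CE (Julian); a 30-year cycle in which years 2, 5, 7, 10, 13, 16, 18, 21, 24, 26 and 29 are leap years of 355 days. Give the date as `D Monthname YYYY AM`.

Both dates share Julian Day Number 2387177; in the Hebrew calendar that is 3 Cheshvan 5584 AM.

3 Cheshvan 5584 AM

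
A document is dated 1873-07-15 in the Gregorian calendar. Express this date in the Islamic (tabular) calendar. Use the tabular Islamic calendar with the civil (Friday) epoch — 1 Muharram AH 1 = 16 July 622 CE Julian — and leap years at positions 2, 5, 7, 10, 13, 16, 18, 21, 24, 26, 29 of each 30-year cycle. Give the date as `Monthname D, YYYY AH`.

Jumada al-Awwal 19, 1290 AH

Julian Day Number of the source date = 2405355.
Converting JDN 2405355 to the tabular Islamic calendar gives 19 Jumada al-Awwal 1290 AH.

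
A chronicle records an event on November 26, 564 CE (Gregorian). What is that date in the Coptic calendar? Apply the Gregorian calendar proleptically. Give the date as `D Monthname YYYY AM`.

28 Hathor 281 AM

Both dates share Julian Day Number 1927387; in the Coptic calendar that is 28 Hathor 281 AM.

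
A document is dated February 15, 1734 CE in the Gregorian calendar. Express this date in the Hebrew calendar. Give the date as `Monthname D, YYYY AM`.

Adar I 12, 5494 AM

Both dates share Julian Day Number 2354436; in the Hebrew calendar that is 12 Adar I 5494 AM.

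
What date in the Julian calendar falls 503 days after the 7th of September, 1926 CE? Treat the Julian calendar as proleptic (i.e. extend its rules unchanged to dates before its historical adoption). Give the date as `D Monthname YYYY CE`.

23 January 1928 CE

JDN of the 7th of September, 1926 CE = 2424779.
2424779 + 503 = 2425282.
JDN 2425282 in the Julian calendar is 23 January 1928 CE.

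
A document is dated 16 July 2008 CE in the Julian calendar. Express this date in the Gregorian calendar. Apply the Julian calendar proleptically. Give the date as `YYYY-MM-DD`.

2008-07-29

For dates in this range the Gregorian date is 13 days ahead of the Julian.
16 July 2008 Julian + 13 days → 29 July 2008 Gregorian.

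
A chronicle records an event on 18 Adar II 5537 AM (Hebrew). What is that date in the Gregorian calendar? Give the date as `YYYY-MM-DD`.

Both dates share Julian Day Number 2370182; in the Gregorian calendar that is 27 March 1777 CE.

1777-03-27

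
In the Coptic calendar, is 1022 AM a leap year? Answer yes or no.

1022 mod 4 = 2; in the Coptic calendar a year is leap when year mod 4 = 3, so it is a common year.

no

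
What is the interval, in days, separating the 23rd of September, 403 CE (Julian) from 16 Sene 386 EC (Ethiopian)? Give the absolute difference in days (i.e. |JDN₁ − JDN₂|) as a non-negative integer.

3392

JDN of the first date = 1868519.
JDN of the second date = 1865127.
|1865127 − 1868519| = 3392.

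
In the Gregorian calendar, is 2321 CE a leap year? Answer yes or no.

2321 is not divisible by 4, so it is a common year.

no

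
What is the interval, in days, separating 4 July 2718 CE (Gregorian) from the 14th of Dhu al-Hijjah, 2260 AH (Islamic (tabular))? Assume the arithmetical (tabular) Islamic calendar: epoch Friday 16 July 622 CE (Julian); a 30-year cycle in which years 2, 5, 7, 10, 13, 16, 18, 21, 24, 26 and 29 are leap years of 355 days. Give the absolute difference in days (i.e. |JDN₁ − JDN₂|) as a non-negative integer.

35319

JDN of the first date = 2713973.
JDN of the second date = 2749292.
|2749292 − 2713973| = 35319.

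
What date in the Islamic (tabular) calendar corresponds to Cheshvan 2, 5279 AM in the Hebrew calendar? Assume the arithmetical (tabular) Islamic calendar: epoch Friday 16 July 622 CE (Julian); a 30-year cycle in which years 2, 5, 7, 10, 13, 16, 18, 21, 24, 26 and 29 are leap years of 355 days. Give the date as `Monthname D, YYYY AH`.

Shawwal 2, 924 AH

Julian Day Number of the source date = 2275787.
Converting JDN 2275787 to the tabular Islamic calendar gives 2 Shawwal 924 AH.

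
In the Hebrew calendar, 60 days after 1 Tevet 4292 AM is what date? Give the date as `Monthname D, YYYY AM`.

JDN of 1 Tevet 4292 AM = 1915335.
1915335 + 60 = 1915395.
JDN 1915395 in the Hebrew calendar is Adar I 2, 4292 AM.

Adar I 2, 4292 AM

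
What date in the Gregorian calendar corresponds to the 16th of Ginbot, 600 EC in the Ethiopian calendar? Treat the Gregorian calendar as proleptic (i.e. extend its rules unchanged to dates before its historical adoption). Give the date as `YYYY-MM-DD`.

0608-05-14

Both dates share Julian Day Number 1943261; in the Gregorian calendar that is 14 May 608 CE.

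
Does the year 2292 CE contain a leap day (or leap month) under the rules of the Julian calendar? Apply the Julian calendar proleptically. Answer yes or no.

yes

2292 mod 4 = 0, so it is a leap year in the Julian calendar.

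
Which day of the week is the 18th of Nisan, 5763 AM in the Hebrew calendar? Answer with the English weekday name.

Sunday

In the Gregorian calendar this is 20 April 2003 (JDN 2452750).
JDN 2452750 mod 7 = 6, and JDN 0 was a Monday, so this is a Sunday.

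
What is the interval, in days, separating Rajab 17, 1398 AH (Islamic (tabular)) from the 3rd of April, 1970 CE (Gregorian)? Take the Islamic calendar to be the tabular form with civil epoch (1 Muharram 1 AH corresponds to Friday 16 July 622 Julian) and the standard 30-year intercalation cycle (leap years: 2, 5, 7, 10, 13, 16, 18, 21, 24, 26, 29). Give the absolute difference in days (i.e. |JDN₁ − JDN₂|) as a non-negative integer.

3003

JDN of the first date = 2443683.
JDN of the second date = 2440680.
|2440680 − 2443683| = 3003.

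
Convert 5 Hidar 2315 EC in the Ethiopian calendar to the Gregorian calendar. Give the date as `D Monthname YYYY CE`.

17 November 2322 CE

Both dates share Julian Day Number 2569473; in the Gregorian calendar that is 17 November 2322 CE.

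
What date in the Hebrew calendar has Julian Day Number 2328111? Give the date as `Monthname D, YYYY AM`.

Tevet 27, 5422 AM

The Gregorian equivalent of JDN 2328111 is 18 January 1662.
In the Hebrew calendar that day is Tevet 27, 5422 AM.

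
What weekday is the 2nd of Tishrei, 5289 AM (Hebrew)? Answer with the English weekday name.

Equivalently 25 September 1528 Gregorian, JDN 2279418.
JDN 2279418 mod 7 = 1, and JDN 0 was a Monday, so this is a Tuesday.

Tuesday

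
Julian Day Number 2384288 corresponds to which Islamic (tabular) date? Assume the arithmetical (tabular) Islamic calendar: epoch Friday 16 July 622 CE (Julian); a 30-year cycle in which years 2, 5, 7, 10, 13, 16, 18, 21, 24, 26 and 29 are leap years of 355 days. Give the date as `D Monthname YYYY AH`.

7 Dhu al-Hijjah 1230 AH

JDN 2384288 is 10 November 1815 in the Gregorian calendar.
In the tabular Islamic calendar that day is 7 Dhu al-Hijjah 1230 AH.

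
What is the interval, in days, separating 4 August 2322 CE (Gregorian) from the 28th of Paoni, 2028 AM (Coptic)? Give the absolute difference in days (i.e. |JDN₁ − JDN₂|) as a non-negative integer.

JDN of the first date = 2569368.
JDN of the second date = 2565689.
|2565689 − 2569368| = 3679.

3679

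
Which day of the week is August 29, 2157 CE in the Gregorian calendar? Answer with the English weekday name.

Monday

JDN 2509129 mod 7 = 0, and JDN 0 was a Monday, so this is a Monday.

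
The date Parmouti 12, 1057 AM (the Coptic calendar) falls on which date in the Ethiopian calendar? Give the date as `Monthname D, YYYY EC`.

Miyazya 12, 1333 EC

The source date corresponds to 15 April 1341 in the proleptic Gregorian calendar (JDN 2210955).
That day falls on 12 Miyazya 1333 EC in the Ethiopian calendar.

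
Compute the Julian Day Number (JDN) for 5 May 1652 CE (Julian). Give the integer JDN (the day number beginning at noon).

2324576

In the Gregorian calendar the same day is 15 May 1652.
JDN 2299161 is 15 October 1582 CE (Gregorian); the target day is +25415 days from there, so JDN = 2324576.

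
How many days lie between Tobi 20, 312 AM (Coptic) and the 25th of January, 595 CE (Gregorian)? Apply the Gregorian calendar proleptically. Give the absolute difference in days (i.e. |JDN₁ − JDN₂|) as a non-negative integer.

358

JDN of the first date = 1938762.
JDN of the second date = 1938404.
|1938404 − 1938762| = 358.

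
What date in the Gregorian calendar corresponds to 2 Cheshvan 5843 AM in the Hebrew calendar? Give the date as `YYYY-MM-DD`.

2082-10-25

Both dates share Julian Day Number 2481793; in the Gregorian calendar that is 25 October 2082 CE.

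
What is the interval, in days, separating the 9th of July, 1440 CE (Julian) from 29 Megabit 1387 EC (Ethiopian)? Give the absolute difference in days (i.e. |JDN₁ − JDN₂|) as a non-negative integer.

16543

First date → JDN 2247208; second date → JDN 2230665.
The interval is |2247208 − 2230665| = 16543 days.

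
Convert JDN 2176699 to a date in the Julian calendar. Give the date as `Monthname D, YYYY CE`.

The proleptic Gregorian equivalent of JDN 2176699 is 1 July 1247.
In the Julian calendar that day is June 24, 1247 CE.

June 24, 1247 CE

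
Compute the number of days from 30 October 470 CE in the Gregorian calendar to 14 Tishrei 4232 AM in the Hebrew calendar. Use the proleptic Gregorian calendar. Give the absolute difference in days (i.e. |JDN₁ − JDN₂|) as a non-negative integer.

321

First date → JDN 1893027; second date → JDN 1893348.
The interval is |1893027 − 1893348| = 321 days.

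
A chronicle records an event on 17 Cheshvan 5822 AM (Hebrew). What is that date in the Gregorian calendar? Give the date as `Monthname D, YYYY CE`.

October 31, 2061 CE

Both dates share Julian Day Number 2474129; in the Gregorian calendar that is 31 October 2061 CE.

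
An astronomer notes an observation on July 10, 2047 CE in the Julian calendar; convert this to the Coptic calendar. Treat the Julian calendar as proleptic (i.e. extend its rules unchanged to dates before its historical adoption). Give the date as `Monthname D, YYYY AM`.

Epip 16, 1763 AM

Both dates share Julian Day Number 2468915; in the Coptic calendar that is 16 Epip 1763 AM.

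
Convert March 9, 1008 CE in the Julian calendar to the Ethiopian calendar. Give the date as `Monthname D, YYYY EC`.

Both dates share Julian Day Number 2089298; in the Ethiopian calendar that is 13 Megabit 1000 EC.

Megabit 13, 1000 EC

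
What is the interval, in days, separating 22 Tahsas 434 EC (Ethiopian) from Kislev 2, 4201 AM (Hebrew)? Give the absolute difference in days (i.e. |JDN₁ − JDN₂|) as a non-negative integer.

JDN of the first date = 1882485.
JDN of the second date = 1882085.
|1882085 − 1882485| = 400.

400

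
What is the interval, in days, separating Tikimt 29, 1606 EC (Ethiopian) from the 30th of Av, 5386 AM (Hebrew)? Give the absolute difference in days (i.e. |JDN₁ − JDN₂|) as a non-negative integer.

JDN of the first date = 2310505.
JDN of the second date = 2315178.
|2315178 − 2310505| = 4673.

4673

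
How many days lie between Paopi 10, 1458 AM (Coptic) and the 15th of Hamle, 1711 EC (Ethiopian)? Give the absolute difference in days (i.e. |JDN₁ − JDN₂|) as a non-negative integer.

First date → JDN 2357238; second date → JDN 2349112.
The interval is |2357238 − 2349112| = 8126 days.

8126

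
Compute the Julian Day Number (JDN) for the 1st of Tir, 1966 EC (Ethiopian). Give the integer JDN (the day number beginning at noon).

In the Gregorian calendar the same day is 9 January 1974.
JDN 2451545 is 1 January 2000 CE (Gregorian); the target day is −9488 days from there, so JDN = 2442057.

2442057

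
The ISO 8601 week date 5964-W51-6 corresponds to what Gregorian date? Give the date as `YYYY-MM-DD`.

5964-12-19

ISO week 1 of 5964 is the week containing the first Thursday of 5964.
Week 51, day 6 (Saturday) lands on 5964-12-19.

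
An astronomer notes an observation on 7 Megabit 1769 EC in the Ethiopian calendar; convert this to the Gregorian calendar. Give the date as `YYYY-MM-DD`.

1777-03-14

Both dates share Julian Day Number 2370169; in the Gregorian calendar that is 14 March 1777 CE.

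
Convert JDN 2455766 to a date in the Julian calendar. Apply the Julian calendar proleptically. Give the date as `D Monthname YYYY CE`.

10 July 2011 CE

JDN 2455766 is 23 July 2011 in the Gregorian calendar.
In the Julian calendar that day is 10 July 2011 CE.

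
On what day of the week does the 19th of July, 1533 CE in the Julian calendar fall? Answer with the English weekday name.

Saturday

In the proleptic Gregorian calendar this is 29 July 1533 (JDN 2281186).
JDN 2281186 mod 7 = 5, and JDN 0 was a Monday, so this is a Saturday.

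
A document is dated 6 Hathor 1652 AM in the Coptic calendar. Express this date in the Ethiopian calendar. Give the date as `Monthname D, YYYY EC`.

Both dates share Julian Day Number 2428123; in the Ethiopian calendar that is 6 Hidar 1928 EC.

Hidar 6, 1928 EC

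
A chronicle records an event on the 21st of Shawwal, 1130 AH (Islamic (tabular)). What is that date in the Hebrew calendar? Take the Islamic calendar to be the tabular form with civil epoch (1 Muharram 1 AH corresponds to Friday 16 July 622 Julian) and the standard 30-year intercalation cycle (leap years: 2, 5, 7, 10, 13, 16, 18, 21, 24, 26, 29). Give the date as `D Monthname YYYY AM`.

21 Elul 5478 AM

The source date corresponds to 17 September 1718 in the Gregorian calendar (JDN 2348806).
That day falls on 21 Elul 5478 AM in the Hebrew calendar.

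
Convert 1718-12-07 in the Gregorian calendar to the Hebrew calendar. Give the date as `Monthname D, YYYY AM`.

Kislev 14, 5479 AM

Julian Day Number of the source date = 2348887.
Converting JDN 2348887 to the Hebrew calendar gives 14 Kislev 5479 AM.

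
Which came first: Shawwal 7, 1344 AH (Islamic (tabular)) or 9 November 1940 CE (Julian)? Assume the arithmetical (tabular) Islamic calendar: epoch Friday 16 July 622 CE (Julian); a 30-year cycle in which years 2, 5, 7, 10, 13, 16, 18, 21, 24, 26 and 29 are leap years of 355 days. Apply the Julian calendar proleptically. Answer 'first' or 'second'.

first

The two dates have Julian Day Numbers 2424626 and 2429956 respectively.
Since 2424626 < 2429956, the first date comes first.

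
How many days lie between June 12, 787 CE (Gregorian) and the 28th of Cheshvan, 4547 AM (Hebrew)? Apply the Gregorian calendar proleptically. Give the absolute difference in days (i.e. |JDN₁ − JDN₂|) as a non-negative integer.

JDN of the first date = 2008668.
JDN of the second date = 2008442.
|2008442 − 2008668| = 226.

226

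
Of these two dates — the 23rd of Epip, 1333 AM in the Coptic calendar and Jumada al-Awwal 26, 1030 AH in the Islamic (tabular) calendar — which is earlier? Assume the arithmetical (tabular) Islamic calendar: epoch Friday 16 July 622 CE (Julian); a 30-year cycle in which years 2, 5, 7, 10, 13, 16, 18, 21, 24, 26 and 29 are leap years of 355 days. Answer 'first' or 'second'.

First date → JDN 2311865; second date → JDN 2313226.
JDN 2311865 < JDN 2313226, so the first date is earlier.

first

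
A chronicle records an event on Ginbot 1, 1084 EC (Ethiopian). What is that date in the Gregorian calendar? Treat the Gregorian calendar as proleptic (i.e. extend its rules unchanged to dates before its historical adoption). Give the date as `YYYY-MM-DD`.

Both dates share Julian Day Number 2120027; in the Gregorian calendar that is 2 May 1092 CE.

1092-05-02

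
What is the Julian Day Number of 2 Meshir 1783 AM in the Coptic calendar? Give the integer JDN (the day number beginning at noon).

2476056

In the Gregorian calendar the same day is 9 February 2067.
JDN 2451545 is 1 January 2000 CE (Gregorian); the target day is +24511 days from there, so JDN = 2476056.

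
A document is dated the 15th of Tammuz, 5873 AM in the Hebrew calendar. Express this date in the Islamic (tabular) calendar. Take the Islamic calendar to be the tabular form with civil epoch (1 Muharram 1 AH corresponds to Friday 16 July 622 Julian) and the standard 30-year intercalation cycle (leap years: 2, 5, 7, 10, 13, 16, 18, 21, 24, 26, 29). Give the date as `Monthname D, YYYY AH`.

Ramadan 15, 1537 AH

Both dates share Julian Day Number 2492997; in the tabular Islamic calendar that is 15 Ramadan 1537 AH.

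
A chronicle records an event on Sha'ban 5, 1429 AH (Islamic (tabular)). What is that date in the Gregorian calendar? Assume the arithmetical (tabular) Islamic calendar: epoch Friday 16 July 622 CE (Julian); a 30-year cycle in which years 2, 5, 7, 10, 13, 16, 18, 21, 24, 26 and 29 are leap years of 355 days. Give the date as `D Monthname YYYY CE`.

Both dates share Julian Day Number 2454687; in the Gregorian calendar that is 8 August 2008 CE.

8 August 2008 CE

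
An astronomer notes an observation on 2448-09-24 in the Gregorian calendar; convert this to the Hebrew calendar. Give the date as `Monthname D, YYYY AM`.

Julian Day Number of the source date = 2615441.
Converting JDN 2615441 to the Hebrew calendar gives 25 Elul 6208 AM.

Elul 25, 6208 AM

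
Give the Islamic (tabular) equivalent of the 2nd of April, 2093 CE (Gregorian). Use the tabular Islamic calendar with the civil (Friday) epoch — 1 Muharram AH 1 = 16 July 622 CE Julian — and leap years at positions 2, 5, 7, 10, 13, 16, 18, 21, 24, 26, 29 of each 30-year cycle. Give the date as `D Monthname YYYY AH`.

Both dates share Julian Day Number 2485605; in the tabular Islamic calendar that is 6 Dhu al-Qa'dah 1516 AH.

6 Dhu al-Qa'dah 1516 AH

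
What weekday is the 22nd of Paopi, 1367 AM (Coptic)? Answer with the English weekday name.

Equivalently 29 October 1650 Gregorian, JDN 2324012.
2324012 ≡ 5 (mod 7); counting from Monday = 0 gives Saturday.

Saturday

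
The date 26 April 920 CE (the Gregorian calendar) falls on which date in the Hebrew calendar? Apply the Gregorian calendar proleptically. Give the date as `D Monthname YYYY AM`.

Both dates share Julian Day Number 2057199; in the Hebrew calendar that is 30 Nisan 4680 AM.

30 Nisan 4680 AM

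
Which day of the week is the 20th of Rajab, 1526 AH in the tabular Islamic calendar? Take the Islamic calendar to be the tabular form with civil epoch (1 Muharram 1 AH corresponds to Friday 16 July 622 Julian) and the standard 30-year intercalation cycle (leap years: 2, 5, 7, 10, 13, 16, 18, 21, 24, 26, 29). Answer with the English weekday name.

Sunday

In the Gregorian calendar this is 3 September 2102 (JDN 2489045).
2489045 ≡ 6 (mod 7); counting from Monday = 0 gives Sunday.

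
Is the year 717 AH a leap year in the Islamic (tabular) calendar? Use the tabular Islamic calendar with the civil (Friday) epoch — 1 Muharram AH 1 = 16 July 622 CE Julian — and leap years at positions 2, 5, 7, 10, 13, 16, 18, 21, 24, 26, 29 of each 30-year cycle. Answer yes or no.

no

Year 717 AH is year 27 of its 30-year cycle; leap positions are 2, 5, 7, 10, 13, 16, 18, 21, 24, 26, 29, so it is a common year (354 days).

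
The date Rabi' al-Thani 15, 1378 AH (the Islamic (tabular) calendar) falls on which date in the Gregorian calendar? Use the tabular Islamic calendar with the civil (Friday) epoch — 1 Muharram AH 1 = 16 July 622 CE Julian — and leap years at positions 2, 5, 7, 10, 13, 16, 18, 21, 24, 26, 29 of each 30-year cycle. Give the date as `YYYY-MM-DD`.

Both dates share Julian Day Number 2436506; in the Gregorian calendar that is 29 October 1958 CE.

1958-10-29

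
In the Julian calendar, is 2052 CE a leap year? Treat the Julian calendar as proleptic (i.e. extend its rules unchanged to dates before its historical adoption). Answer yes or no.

2052 mod 4 = 0, so it is a leap year in the Julian calendar.

yes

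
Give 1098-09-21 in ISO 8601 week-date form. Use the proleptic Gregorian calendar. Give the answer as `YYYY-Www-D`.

The weekday is Wednesday (ISO weekday 3).
That Wednesday belongs to ISO week 38 of ISO year 1098.

1098-W38-3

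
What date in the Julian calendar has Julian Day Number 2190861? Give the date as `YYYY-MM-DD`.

1286-04-02

The proleptic Gregorian equivalent of JDN 2190861 is 9 April 1286.
In the Julian calendar that day is 1286-04-02.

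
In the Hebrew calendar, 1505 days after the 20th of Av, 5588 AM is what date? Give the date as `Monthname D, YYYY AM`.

JDN of the 20th of Av, 5588 AM = 2388935.
2388935 + 1505 = 2390440.
JDN 2390440 in the Hebrew calendar is Elul 18, 5592 AM.

Elul 18, 5592 AM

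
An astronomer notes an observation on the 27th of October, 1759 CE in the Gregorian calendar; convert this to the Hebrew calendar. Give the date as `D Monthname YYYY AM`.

Julian Day Number of the source date = 2363821.
Converting JDN 2363821 to the Hebrew calendar gives 6 Cheshvan 5520 AM.

6 Cheshvan 5520 AM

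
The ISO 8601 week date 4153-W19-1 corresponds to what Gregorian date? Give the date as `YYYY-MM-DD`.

4153-05-07

ISO week 1 of 4153 is the week containing the first Thursday of 4153.
Week 19, day 1 (Monday) lands on 4153-05-07.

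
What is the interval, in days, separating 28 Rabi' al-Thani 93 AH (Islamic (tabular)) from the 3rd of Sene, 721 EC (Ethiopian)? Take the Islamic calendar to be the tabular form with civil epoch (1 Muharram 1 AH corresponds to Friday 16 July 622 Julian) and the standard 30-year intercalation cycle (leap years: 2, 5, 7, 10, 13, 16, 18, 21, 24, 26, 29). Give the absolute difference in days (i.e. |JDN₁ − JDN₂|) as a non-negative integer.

6315

First date → JDN 1981158; second date → JDN 1987473.
The interval is |1981158 − 1987473| = 6315 days.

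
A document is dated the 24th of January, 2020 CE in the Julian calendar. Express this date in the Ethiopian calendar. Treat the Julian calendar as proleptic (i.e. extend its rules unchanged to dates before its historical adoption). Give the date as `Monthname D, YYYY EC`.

Tir 28, 2012 EC

Julian Day Number of the source date = 2458886.
Converting JDN 2458886 to the Ethiopian calendar gives 28 Tir 2012 EC.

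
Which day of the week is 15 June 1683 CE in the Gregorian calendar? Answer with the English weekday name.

Tuesday

2335929 ≡ 1 (mod 7); counting from Monday = 0 gives Tuesday.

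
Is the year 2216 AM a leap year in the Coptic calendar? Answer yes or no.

no

2216 mod 4 = 0; in the Coptic calendar a year is leap when year mod 4 = 3, so it is a common year.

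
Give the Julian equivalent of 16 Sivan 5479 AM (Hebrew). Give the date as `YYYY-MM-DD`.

1719-05-23

Both dates share Julian Day Number 2349065; in the Julian calendar that is 23 May 1719 CE.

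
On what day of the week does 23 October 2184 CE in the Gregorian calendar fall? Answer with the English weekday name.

JDN 2519046 mod 7 = 5, and JDN 0 was a Monday, so this is a Saturday.

Saturday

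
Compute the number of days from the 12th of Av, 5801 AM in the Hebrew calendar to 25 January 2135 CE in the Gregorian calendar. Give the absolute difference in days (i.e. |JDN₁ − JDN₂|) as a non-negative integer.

JDN of the first date = 2466741.
JDN of the second date = 2500877.
|2500877 − 2466741| = 34136.

34136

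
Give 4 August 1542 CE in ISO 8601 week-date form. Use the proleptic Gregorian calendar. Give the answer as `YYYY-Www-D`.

The weekday is Tuesday (ISO weekday 2).
That Tuesday belongs to ISO week 32 of ISO year 1542.

1542-W32-2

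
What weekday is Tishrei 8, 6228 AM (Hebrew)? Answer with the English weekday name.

In the Gregorian calendar this is 6 October 2467 (JDN 2622392).
Since JDN mod 7 = 3 (0 = Monday), the day is Thursday.

Thursday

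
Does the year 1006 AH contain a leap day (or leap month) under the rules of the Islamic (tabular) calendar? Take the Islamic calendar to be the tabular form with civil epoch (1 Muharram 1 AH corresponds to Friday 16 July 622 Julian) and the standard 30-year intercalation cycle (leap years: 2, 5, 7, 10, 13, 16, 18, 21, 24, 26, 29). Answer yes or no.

yes

Year 1006 AH is year 16 of its 30-year cycle; leap positions are 2, 5, 7, 10, 13, 16, 18, 21, 24, 26, 29, so it is a leap year (355 days).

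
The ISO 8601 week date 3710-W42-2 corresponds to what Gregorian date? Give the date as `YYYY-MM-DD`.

3710-10-14

ISO week 1 of 3710 is the week containing the first Thursday of 3710.
Week 42, day 2 (Tuesday) lands on 3710-10-14.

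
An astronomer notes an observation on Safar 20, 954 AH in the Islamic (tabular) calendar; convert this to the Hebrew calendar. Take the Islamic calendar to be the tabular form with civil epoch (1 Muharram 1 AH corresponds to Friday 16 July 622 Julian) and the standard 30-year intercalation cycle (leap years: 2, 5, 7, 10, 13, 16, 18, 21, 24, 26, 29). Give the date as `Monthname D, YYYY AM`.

Nisan 21, 5307 AM

Julian Day Number of the source date = 2286200.
Converting JDN 2286200 to the Hebrew calendar gives 21 Nisan 5307 AM.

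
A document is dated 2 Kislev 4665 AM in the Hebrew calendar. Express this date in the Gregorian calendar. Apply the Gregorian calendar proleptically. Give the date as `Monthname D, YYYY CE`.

Both dates share Julian Day Number 2051560; in the Gregorian calendar that is 17 November 904 CE.

November 17, 904 CE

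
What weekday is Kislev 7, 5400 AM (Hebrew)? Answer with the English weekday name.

In the Gregorian calendar this is 3 December 1639 (JDN 2320029).
2320029 ≡ 5 (mod 7); counting from Monday = 0 gives Saturday.

Saturday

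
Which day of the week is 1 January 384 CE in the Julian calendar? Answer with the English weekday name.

Monday

In the proleptic Gregorian calendar this is 2 January 384 (JDN 1861314).
1861314 ≡ 0 (mod 7); counting from Monday = 0 gives Monday.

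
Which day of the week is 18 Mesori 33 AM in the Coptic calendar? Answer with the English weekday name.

Sunday

In the proleptic Gregorian calendar this is 12 August 317 (JDN 1837065).
Since JDN mod 7 = 6 (0 = Monday), the day is Sunday.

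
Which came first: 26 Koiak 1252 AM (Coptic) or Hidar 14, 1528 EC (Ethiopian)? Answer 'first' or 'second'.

First date → JDN 2282073; second date → JDN 2282031.
JDN 2282031 < JDN 2282073, so the second date is earlier.

second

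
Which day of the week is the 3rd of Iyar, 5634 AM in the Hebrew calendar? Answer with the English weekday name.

In the Gregorian calendar this is 20 April 1874 (JDN 2405634).
JDN 2405634 mod 7 = 0, and JDN 0 was a Monday, so this is a Monday.

Monday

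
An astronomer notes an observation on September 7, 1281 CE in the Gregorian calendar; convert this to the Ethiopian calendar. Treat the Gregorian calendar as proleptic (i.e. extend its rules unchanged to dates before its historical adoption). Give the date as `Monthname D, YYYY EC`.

Meskerem 3, 1274 EC

Julian Day Number of the source date = 2189186.
Converting JDN 2189186 to the Ethiopian calendar gives 3 Meskerem 1274 EC.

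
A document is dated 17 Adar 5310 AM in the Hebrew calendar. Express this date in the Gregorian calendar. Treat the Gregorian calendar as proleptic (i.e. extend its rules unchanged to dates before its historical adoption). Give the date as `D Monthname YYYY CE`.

15 March 1550 CE

Julian Day Number of the source date = 2287259.
Converting JDN 2287259 to the Gregorian calendar gives 15 March 1550 CE.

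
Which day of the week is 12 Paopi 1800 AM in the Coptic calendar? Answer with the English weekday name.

This is JDN 2482156 (23 October 2083 Gregorian).
2482156 ≡ 5 (mod 7); counting from Monday = 0 gives Saturday.

Saturday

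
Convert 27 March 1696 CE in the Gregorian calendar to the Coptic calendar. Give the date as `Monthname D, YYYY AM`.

Julian Day Number of the source date = 2340598.
Converting JDN 2340598 to the Coptic calendar gives 21 Paremhat 1412 AM.

Paremhat 21, 1412 AM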